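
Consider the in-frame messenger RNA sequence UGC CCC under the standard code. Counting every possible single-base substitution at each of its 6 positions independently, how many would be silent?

4

Codon 1 (UGC, Cys): 1 synonymous substitution.
Codon 2 (CCC, Pro): 3 synonymous substitutions.
Total: 1 + 3 = 4.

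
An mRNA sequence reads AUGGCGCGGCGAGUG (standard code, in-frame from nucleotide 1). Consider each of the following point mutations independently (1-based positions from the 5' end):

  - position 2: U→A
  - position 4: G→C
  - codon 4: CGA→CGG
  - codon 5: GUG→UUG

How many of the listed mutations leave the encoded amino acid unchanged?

1

Codon 1: AUG (Met) → AAG (Lys) — missense.
Codon 2: GCG (Ala) → CCG (Pro) — missense.
Codon 4: CGA (Arg) → CGG (Arg) — synonymous.
Codon 5: GUG (Val) → UUG (Leu) — missense.
Synonymous: 1 of 4.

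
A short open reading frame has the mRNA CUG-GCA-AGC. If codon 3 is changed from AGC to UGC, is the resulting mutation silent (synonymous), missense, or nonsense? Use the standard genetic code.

missense

Position 7 falls in codon 3: AGC → Ser.
After the substitution the codon is UGC → Cys.
Ser ≠ Cys, so this is a missense mutation.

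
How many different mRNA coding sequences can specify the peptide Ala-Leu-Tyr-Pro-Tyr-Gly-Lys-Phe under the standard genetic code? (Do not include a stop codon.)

Ala: 4 codons.
Leu: 6 codons.
Tyr: 2 codons.
Pro: 4 codons.
Tyr: 2 codons.
Gly: 4 codons.
Lys: 2 codons.
Phe: 2 codons.
4 × 6 × 2 × 4 × 2 × 4 × 2 × 2 = 6144.

6144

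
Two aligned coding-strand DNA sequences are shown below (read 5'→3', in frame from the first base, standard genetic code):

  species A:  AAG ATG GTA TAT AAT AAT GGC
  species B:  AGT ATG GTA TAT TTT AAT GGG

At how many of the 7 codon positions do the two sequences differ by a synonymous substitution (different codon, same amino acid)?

1

Codon 1: AAG Lys / AGT Ser — nonsynonymous.
Codon 2: ATG Met / ATG Met — identical.
Codon 3: GTA Val / GTA Val — identical.
Codon 4: TAT Tyr / TAT Tyr — identical.
Codon 5: AAT Asn / TTT Phe — nonsynonymous.
Codon 6: AAT Asn / AAT Asn — identical.
Codon 7: GGC Gly / GGG Gly — synonymous.
Synonymous differences: 1.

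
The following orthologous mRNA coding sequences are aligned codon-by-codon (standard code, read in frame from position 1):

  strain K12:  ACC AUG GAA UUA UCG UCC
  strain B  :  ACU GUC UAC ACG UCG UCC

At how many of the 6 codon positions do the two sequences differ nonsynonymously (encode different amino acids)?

Codon 1: ACC Thr / ACU Thr — synonymous.
Codon 2: AUG Met / GUC Val — nonsynonymous.
Codon 3: GAA Glu / UAC Tyr — nonsynonymous.
Codon 4: UUA Leu / ACG Thr — nonsynonymous.
Codon 5: UCG Ser / UCG Ser — identical.
Codon 6: UCC Ser / UCC Ser — identical.
Nonsynonymous differences: 3.

3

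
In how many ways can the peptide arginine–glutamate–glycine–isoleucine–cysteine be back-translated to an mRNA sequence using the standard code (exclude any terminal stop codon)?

288

Arg: 6 codons.
Glu: 2 codons.
Gly: 4 codons.
Ile: 3 codons.
Cys: 2 codons.
6 × 2 × 4 × 3 × 2 = 288.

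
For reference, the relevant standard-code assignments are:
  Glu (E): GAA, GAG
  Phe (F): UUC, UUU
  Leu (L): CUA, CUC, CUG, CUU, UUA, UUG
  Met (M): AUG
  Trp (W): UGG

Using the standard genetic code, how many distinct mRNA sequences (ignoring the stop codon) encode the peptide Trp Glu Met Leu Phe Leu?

144

Trp: 1 codon.
Glu: 2 codons.
Met: 1 codon.
Leu: 6 codons.
Phe: 2 codons.
Leu: 6 codons.
1 × 2 × 1 × 6 × 2 × 6 = 144.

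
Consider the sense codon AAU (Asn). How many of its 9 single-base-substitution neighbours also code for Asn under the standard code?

1

Position 1: none → 0 synonymous.
Position 2: none → 0 synonymous.
Position 3: AAC → 1 synonymous.
Total: 0 + 0 + 1 = 1.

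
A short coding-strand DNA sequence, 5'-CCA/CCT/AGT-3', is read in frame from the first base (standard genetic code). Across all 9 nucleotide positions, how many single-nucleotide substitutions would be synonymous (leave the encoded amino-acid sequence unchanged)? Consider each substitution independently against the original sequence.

Codon 1 (CCA, Pro): 3 synonymous substitutions.
Codon 2 (CCT, Pro): 3 synonymous substitutions.
Codon 3 (AGT, Ser): 1 synonymous substitution.
Total: 3 + 3 + 1 = 7.

7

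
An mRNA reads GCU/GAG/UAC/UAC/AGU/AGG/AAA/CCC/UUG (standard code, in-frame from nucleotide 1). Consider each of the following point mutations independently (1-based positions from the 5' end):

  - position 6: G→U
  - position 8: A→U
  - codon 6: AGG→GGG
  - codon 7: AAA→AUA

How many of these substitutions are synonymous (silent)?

Codon 2: GAG (Glu) → GAU (Asp) — missense.
Codon 3: UAC (Tyr) → UUC (Phe) — missense.
Codon 6: AGG (Arg) → GGG (Gly) — missense.
Codon 7: AAA (Lys) → AUA (Ile) — missense.
Synonymous: 0 of 4.

0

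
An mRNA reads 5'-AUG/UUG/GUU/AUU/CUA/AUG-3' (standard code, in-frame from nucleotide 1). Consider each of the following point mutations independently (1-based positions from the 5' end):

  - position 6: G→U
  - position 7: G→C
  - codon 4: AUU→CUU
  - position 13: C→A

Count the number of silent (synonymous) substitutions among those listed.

0

Codon 2: UUG (Leu) → UUU (Phe) — missense.
Codon 3: GUU (Val) → CUU (Leu) — missense.
Codon 4: AUU (Ile) → CUU (Leu) — missense.
Codon 5: CUA (Leu) → AUA (Ile) — missense.
Synonymous: 0 of 4.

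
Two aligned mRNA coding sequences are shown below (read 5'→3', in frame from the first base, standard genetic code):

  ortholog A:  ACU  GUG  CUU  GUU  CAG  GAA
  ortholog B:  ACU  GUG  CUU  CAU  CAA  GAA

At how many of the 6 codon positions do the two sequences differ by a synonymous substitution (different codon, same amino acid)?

Codon 1: ACU Thr / ACU Thr — identical.
Codon 2: GUG Val / GUG Val — identical.
Codon 3: CUU Leu / CUU Leu — identical.
Codon 4: GUU Val / CAU His — nonsynonymous.
Codon 5: CAG Gln / CAA Gln — synonymous.
Codon 6: GAA Glu / GAA Glu — identical.
Synonymous differences: 1.

1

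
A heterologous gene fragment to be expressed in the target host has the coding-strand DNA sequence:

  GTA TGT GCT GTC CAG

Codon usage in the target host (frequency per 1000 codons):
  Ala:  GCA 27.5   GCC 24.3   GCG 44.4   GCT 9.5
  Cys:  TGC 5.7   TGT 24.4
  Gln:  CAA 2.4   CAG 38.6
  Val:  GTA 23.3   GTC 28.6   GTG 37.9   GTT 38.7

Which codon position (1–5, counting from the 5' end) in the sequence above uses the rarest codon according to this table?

Codon 1 GTA (Val): 23.3 per 1000.
Codon 2 TGT (Cys): 24.4 per 1000.
Codon 3 GCT (Ala): 9.5 per 1000.
Codon 4 GTC (Val): 28.6 per 1000.
Codon 5 CAG (Gln): 38.6 per 1000.
Lowest frequency is 9.5 at codon 3.

3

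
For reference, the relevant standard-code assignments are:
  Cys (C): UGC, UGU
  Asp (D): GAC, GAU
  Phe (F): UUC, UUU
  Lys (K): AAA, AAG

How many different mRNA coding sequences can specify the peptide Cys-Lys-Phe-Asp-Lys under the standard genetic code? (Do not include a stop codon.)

32

Cys: 2 codons.
Lys: 2 codons.
Phe: 2 codons.
Asp: 2 codons.
Lys: 2 codons.
2 × 2 × 2 × 2 × 2 = 32.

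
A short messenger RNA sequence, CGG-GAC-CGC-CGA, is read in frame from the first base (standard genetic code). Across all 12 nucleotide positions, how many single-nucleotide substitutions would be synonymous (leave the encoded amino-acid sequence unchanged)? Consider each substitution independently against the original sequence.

Codon 1 (CGG, Arg): 4 synonymous substitutions.
Codon 2 (GAC, Asp): 1 synonymous substitution.
Codon 3 (CGC, Arg): 3 synonymous substitutions.
Codon 4 (CGA, Arg): 4 synonymous substitutions.
Total: 4 + 1 + 3 + 4 = 12.

12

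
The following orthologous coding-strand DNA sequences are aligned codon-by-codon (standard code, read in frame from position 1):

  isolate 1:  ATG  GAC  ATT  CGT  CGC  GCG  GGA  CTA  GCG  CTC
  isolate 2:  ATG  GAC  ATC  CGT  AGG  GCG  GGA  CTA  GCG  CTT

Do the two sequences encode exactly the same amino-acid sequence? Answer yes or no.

yes

Codon 1: ATG Met / ATG Met — identical.
Codon 2: GAC Asp / GAC Asp — identical.
Codon 3: ATT Ile / ATC Ile — synonymous.
Codon 4: CGT Arg / CGT Arg — identical.
Codon 5: CGC Arg / AGG Arg — synonymous.
Codon 6: GCG Ala / GCG Ala — identical.
Codon 7: GGA Gly / GGA Gly — identical.
Codon 8: CTA Leu / CTA Leu — identical.
Codon 9: GCG Ala / GCG Ala — identical.
Codon 10: CTC Leu / CTT Leu — synonymous.
Nonsynonymous differences: 0 → same protein.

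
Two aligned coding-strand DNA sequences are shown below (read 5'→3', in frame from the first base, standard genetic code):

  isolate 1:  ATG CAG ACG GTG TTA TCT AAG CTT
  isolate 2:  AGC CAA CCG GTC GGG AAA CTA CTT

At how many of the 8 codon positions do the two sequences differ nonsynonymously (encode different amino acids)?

Codon 1: ATG Met / AGC Ser — nonsynonymous.
Codon 2: CAG Gln / CAA Gln — synonymous.
Codon 3: ACG Thr / CCG Pro — nonsynonymous.
Codon 4: GTG Val / GTC Val — synonymous.
Codon 5: TTA Leu / GGG Gly — nonsynonymous.
Codon 6: TCT Ser / AAA Lys — nonsynonymous.
Codon 7: AAG Lys / CTA Leu — nonsynonymous.
Codon 8: CTT Leu / CTT Leu — identical.
Nonsynonymous differences: 5.

5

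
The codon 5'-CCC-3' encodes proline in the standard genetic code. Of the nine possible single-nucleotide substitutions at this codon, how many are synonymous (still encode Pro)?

Position 1: none → 0 synonymous.
Position 2: none → 0 synonymous.
Position 3: CCU, CCA, CCG → 3 synonymous.
Total: 0 + 0 + 3 = 3.

3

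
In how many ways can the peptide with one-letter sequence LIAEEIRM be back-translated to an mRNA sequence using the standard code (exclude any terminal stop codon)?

Leu: 6 codons.
Ile: 3 codons.
Ala: 4 codons.
Glu: 2 codons.
Glu: 2 codons.
Ile: 3 codons.
Arg: 6 codons.
Met: 1 codon.
6 × 3 × 4 × 2 × 2 × 3 × 6 × 1 = 5184.

5184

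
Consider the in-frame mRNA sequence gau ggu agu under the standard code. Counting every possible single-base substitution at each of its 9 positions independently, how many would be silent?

Codon 1 (GAU, Asp): 1 synonymous substitution.
Codon 2 (GGU, Gly): 3 synonymous substitutions.
Codon 3 (AGU, Ser): 1 synonymous substitution.
Total: 1 + 3 + 1 = 5.

5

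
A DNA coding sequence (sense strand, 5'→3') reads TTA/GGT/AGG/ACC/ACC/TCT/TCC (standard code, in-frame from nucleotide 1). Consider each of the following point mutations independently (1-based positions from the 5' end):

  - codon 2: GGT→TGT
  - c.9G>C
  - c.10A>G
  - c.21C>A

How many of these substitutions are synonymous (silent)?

1

Codon 2: GGT (Gly) → TGT (Cys) — missense.
Codon 3: AGG (Arg) → AGC (Ser) — missense.
Codon 4: ACC (Thr) → GCC (Ala) — missense.
Codon 7: TCC (Ser) → TCA (Ser) — synonymous.
Synonymous: 1 of 4.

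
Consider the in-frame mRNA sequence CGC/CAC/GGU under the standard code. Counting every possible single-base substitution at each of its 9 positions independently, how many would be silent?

Codon 1 (CGC, Arg): 3 synonymous substitutions.
Codon 2 (CAC, His): 1 synonymous substitution.
Codon 3 (GGU, Gly): 3 synonymous substitutions.
Total: 3 + 1 + 3 = 7.

7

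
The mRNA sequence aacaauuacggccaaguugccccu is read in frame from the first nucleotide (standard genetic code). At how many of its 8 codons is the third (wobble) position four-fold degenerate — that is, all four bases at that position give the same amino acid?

4

Codon 1 AAC (Asn): third position 2-fold.
Codon 2 AAU (Asn): third position 2-fold.
Codon 3 UAC (Tyr): third position 2-fold.
Codon 4 GGC (Gly): third position 4-fold.
Codon 5 CAA (Gln): third position 2-fold.
Codon 6 GUU (Val): third position 4-fold.
Codon 7 GCC (Ala): third position 4-fold.
Codon 8 CCU (Pro): third position 4-fold.
Four-fold degenerate third positions: 4.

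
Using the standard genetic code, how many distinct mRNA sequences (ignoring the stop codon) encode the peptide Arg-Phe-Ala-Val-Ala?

768

Arg: 6 codons.
Phe: 2 codons.
Ala: 4 codons.
Val: 4 codons.
Ala: 4 codons.
6 × 2 × 4 × 4 × 4 = 768.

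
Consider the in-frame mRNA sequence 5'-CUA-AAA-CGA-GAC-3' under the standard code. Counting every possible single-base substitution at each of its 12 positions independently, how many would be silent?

10

Codon 1 (CUA, Leu): 4 synonymous substitutions.
Codon 2 (AAA, Lys): 1 synonymous substitution.
Codon 3 (CGA, Arg): 4 synonymous substitutions.
Codon 4 (GAC, Asp): 1 synonymous substitution.
Total: 4 + 1 + 4 + 1 = 10.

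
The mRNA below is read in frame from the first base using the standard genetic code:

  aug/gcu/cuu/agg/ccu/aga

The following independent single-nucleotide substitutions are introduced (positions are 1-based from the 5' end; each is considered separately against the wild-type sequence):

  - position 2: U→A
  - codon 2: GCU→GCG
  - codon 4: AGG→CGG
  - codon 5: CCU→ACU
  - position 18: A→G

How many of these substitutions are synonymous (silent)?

Codon 1: AUG (Met) → AAG (Lys) — missense.
Codon 2: GCU (Ala) → GCG (Ala) — synonymous.
Codon 4: AGG (Arg) → CGG (Arg) — synonymous.
Codon 5: CCU (Pro) → ACU (Thr) — missense.
Codon 6: AGA (Arg) → AGG (Arg) — synonymous.
Synonymous: 3 of 5.

3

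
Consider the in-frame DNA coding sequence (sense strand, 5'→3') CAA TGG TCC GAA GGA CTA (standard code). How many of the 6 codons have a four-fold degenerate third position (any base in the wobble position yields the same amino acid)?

Codon 1 CAA (Gln): third position 2-fold.
Codon 2 TGG (Trp): third position 1-fold.
Codon 3 TCC (Ser): third position 4-fold.
Codon 4 GAA (Glu): third position 2-fold.
Codon 5 GGA (Gly): third position 4-fold.
Codon 6 CTA (Leu): third position 4-fold.
Four-fold degenerate third positions: 3.

3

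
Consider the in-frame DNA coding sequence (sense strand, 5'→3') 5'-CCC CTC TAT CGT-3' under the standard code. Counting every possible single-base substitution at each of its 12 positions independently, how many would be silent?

10

Codon 1 (CCC, Pro): 3 synonymous substitutions.
Codon 2 (CTC, Leu): 3 synonymous substitutions.
Codon 3 (TAT, Tyr): 1 synonymous substitution.
Codon 4 (CGT, Arg): 3 synonymous substitutions.
Total: 3 + 3 + 1 + 3 = 10.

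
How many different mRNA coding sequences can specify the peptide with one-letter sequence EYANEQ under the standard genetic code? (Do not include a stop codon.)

Glu: 2 codons.
Tyr: 2 codons.
Ala: 4 codons.
Asn: 2 codons.
Glu: 2 codons.
Gln: 2 codons.
2 × 2 × 4 × 2 × 2 × 2 = 128.

128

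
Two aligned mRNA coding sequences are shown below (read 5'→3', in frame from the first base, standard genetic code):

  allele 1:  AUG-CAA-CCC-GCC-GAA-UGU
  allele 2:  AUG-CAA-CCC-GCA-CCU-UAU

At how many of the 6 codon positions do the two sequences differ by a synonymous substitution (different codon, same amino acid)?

1

Codon 1: AUG Met / AUG Met — identical.
Codon 2: CAA Gln / CAA Gln — identical.
Codon 3: CCC Pro / CCC Pro — identical.
Codon 4: GCC Ala / GCA Ala — synonymous.
Codon 5: GAA Glu / CCU Pro — nonsynonymous.
Codon 6: UGU Cys / UAU Tyr — nonsynonymous.
Synonymous differences: 1.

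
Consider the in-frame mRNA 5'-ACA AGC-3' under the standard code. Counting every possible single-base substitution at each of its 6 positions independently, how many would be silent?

4

Codon 1 (ACA, Thr): 3 synonymous substitutions.
Codon 2 (AGC, Ser): 1 synonymous substitution.
Total: 3 + 1 = 4.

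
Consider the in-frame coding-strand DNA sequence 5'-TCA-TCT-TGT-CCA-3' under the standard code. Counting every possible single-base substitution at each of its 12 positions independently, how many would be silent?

10

Codon 1 (TCA, Ser): 3 synonymous substitutions.
Codon 2 (TCT, Ser): 3 synonymous substitutions.
Codon 3 (TGT, Cys): 1 synonymous substitution.
Codon 4 (CCA, Pro): 3 synonymous substitutions.
Total: 3 + 3 + 1 + 3 = 10.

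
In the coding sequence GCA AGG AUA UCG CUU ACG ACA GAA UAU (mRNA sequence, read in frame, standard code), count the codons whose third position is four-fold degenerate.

Codon 1 GCA (Ala): third position 4-fold.
Codon 2 AGG (Arg): third position 2-fold.
Codon 3 AUA (Ile): third position 3-fold.
Codon 4 UCG (Ser): third position 4-fold.
Codon 5 CUU (Leu): third position 4-fold.
Codon 6 ACG (Thr): third position 4-fold.
Codon 7 ACA (Thr): third position 4-fold.
Codon 8 GAA (Glu): third position 2-fold.
Codon 9 UAU (Tyr): third position 2-fold.
Four-fold degenerate third positions: 5.

5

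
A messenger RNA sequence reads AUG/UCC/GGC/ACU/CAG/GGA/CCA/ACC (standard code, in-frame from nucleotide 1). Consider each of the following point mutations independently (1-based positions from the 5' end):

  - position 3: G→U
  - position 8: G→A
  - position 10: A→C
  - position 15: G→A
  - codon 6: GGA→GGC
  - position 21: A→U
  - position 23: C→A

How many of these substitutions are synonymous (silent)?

Codon 1: AUG (Met) → AUU (Ile) — missense.
Codon 3: GGC (Gly) → GAC (Asp) — missense.
Codon 4: ACU (Thr) → CCU (Pro) — missense.
Codon 5: CAG (Gln) → CAA (Gln) — synonymous.
Codon 6: GGA (Gly) → GGC (Gly) — synonymous.
Codon 7: CCA (Pro) → CCU (Pro) — synonymous.
Codon 8: ACC (Thr) → AAC (Asn) — missense.
Synonymous: 3 of 7.

3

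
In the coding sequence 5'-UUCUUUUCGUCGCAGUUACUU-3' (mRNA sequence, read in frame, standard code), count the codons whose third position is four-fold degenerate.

Codon 1 UUC (Phe): third position 2-fold.
Codon 2 UUU (Phe): third position 2-fold.
Codon 3 UCG (Ser): third position 4-fold.
Codon 4 UCG (Ser): third position 4-fold.
Codon 5 CAG (Gln): third position 2-fold.
Codon 6 UUA (Leu): third position 2-fold.
Codon 7 CUU (Leu): third position 4-fold.
Four-fold degenerate third positions: 3.

3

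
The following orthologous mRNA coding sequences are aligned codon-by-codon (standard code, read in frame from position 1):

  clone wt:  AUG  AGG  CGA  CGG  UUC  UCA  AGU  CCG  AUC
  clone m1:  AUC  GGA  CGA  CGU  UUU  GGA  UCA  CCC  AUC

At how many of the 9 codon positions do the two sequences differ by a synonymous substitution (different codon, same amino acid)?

Codon 1: AUG Met / AUC Ile — nonsynonymous.
Codon 2: AGG Arg / GGA Gly — nonsynonymous.
Codon 3: CGA Arg / CGA Arg — identical.
Codon 4: CGG Arg / CGU Arg — synonymous.
Codon 5: UUC Phe / UUU Phe — synonymous.
Codon 6: UCA Ser / GGA Gly — nonsynonymous.
Codon 7: AGU Ser / UCA Ser — synonymous.
Codon 8: CCG Pro / CCC Pro — synonymous.
Codon 9: AUC Ile / AUC Ile — identical.
Synonymous differences: 4.

4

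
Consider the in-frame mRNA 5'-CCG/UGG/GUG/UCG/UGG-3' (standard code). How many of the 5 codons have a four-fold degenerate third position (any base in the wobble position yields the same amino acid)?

Codon 1 CCG (Pro): third position 4-fold.
Codon 2 UGG (Trp): third position 1-fold.
Codon 3 GUG (Val): third position 4-fold.
Codon 4 UCG (Ser): third position 4-fold.
Codon 5 UGG (Trp): third position 1-fold.
Four-fold degenerate third positions: 3.

3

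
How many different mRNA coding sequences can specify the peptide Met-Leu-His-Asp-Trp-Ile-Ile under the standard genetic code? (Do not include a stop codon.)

Met: 1 codon.
Leu: 6 codons.
His: 2 codons.
Asp: 2 codons.
Trp: 1 codon.
Ile: 3 codons.
Ile: 3 codons.
1 × 6 × 2 × 2 × 1 × 3 × 3 = 216.

216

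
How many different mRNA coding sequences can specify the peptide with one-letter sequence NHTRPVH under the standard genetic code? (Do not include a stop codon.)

Asn: 2 codons.
His: 2 codons.
Thr: 4 codons.
Arg: 6 codons.
Pro: 4 codons.
Val: 4 codons.
His: 2 codons.
2 × 2 × 4 × 6 × 4 × 4 × 2 = 3072.

3072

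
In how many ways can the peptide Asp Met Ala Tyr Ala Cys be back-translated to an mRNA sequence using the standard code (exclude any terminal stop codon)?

Asp: 2 codons.
Met: 1 codon.
Ala: 4 codons.
Tyr: 2 codons.
Ala: 4 codons.
Cys: 2 codons.
2 × 1 × 4 × 2 × 4 × 2 = 128.

128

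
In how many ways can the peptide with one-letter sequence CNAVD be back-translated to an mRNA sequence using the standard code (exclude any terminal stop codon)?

128

Cys: 2 codons.
Asn: 2 codons.
Ala: 4 codons.
Val: 4 codons.
Asp: 2 codons.
2 × 2 × 4 × 4 × 2 = 128.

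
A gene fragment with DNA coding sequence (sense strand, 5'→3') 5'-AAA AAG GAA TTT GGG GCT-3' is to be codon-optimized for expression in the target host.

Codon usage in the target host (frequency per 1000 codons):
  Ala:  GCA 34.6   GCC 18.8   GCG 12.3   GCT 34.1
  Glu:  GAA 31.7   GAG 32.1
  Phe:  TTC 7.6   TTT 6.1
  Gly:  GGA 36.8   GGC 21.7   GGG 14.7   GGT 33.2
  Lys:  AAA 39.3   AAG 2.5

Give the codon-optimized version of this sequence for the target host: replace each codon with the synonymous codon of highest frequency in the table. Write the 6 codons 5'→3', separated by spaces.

Codon 1 (Lys): best is AAA at 39.3.
Codon 2 (Lys): best is AAA at 39.3.
Codon 3 (Glu): best is GAG at 32.1.
Codon 4 (Phe): best is TTC at 7.6.
Codon 5 (Gly): best is GGA at 36.8.
Codon 6 (Ala): best is GCA at 34.6.

AAA AAA GAG TTC GGA GCA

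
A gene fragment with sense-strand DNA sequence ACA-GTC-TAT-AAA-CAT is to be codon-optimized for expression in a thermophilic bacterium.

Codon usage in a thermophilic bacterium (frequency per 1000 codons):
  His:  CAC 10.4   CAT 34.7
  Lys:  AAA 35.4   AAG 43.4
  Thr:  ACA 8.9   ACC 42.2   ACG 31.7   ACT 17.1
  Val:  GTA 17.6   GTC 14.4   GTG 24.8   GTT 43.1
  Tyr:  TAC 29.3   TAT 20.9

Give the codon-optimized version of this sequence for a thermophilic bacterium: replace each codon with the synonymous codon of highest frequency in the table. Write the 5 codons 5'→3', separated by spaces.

Codon 1 (Thr): best is ACC at 42.2.
Codon 2 (Val): best is GTT at 43.1.
Codon 3 (Tyr): best is TAC at 29.3.
Codon 4 (Lys): best is AAG at 43.4.
Codon 5 (His): best is CAT at 34.7.

ACC GTT TAC AAG CAT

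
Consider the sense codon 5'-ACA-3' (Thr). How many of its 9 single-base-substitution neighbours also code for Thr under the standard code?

3

Position 1: none → 0 synonymous.
Position 2: none → 0 synonymous.
Position 3: ACT, ACC, ACG → 3 synonymous.
Total: 0 + 0 + 3 = 3.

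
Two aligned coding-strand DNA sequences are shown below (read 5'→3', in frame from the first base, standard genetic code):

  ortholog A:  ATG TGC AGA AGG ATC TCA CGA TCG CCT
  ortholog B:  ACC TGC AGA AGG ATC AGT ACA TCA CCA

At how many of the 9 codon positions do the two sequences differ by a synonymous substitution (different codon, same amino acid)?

Codon 1: ATG Met / ACC Thr — nonsynonymous.
Codon 2: TGC Cys / TGC Cys — identical.
Codon 3: AGA Arg / AGA Arg — identical.
Codon 4: AGG Arg / AGG Arg — identical.
Codon 5: ATC Ile / ATC Ile — identical.
Codon 6: TCA Ser / AGT Ser — synonymous.
Codon 7: CGA Arg / ACA Thr — nonsynonymous.
Codon 8: TCG Ser / TCA Ser — synonymous.
Codon 9: CCT Pro / CCA Pro — synonymous.
Synonymous differences: 3.

3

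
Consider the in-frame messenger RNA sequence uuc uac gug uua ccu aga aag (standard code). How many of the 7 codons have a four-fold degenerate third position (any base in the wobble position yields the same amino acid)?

Codon 1 UUC (Phe): third position 2-fold.
Codon 2 UAC (Tyr): third position 2-fold.
Codon 3 GUG (Val): third position 4-fold.
Codon 4 UUA (Leu): third position 2-fold.
Codon 5 CCU (Pro): third position 4-fold.
Codon 6 AGA (Arg): third position 2-fold.
Codon 7 AAG (Lys): third position 2-fold.
Four-fold degenerate third positions: 2.

2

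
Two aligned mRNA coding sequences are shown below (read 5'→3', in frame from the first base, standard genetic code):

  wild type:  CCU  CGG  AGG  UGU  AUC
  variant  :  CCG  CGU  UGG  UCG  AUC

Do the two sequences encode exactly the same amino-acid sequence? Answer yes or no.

no

Codon 1: CCU Pro / CCG Pro — synonymous.
Codon 2: CGG Arg / CGU Arg — synonymous.
Codon 3: AGG Arg / UGG Trp — nonsynonymous.
Codon 4: UGU Cys / UCG Ser — nonsynonymous.
Codon 5: AUC Ile / AUC Ile — identical.
Nonsynonymous differences: 2 → different protein.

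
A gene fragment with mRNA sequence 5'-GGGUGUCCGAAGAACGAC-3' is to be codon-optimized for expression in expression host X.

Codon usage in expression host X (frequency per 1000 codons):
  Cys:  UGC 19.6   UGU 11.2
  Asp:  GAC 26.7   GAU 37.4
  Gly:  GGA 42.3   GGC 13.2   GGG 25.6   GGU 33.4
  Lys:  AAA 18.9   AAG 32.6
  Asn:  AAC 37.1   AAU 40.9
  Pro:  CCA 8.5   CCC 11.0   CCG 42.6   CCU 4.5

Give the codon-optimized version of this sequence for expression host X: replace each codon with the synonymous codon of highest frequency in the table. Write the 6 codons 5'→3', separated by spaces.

GGA UGC CCG AAG AAU GAU

Codon 1 (Gly): best is GGA at 42.3.
Codon 2 (Cys): best is UGC at 19.6.
Codon 3 (Pro): best is CCG at 42.6.
Codon 4 (Lys): best is AAG at 32.6.
Codon 5 (Asn): best is AAU at 40.9.
Codon 6 (Asp): best is GAU at 37.4.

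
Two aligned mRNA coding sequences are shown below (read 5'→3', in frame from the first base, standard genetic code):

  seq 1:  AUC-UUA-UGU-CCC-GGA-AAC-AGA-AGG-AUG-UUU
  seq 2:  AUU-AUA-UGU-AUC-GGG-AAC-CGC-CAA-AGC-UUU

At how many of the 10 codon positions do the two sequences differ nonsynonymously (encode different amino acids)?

Codon 1: AUC Ile / AUU Ile — synonymous.
Codon 2: UUA Leu / AUA Ile — nonsynonymous.
Codon 3: UGU Cys / UGU Cys — identical.
Codon 4: CCC Pro / AUC Ile — nonsynonymous.
Codon 5: GGA Gly / GGG Gly — synonymous.
Codon 6: AAC Asn / AAC Asn — identical.
Codon 7: AGA Arg / CGC Arg — synonymous.
Codon 8: AGG Arg / CAA Gln — nonsynonymous.
Codon 9: AUG Met / AGC Ser — nonsynonymous.
Codon 10: UUU Phe / UUU Phe — identical.
Nonsynonymous differences: 4.

4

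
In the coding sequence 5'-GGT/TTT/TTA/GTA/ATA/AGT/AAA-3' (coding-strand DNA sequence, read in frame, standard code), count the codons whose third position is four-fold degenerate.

Codon 1 GGT (Gly): third position 4-fold.
Codon 2 TTT (Phe): third position 2-fold.
Codon 3 TTA (Leu): third position 2-fold.
Codon 4 GTA (Val): third position 4-fold.
Codon 5 ATA (Ile): third position 3-fold.
Codon 6 AGT (Ser): third position 2-fold.
Codon 7 AAA (Lys): third position 2-fold.
Four-fold degenerate third positions: 2.

2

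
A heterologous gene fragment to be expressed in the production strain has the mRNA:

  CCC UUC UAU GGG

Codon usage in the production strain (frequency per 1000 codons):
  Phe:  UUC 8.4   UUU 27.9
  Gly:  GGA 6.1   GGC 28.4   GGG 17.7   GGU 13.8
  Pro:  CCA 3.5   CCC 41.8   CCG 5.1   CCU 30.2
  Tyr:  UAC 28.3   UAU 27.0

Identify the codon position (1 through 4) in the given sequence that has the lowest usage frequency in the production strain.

Codon 1 CCC (Pro): 41.8 per 1000.
Codon 2 UUC (Phe): 8.4 per 1000.
Codon 3 UAU (Tyr): 27.0 per 1000.
Codon 4 GGG (Gly): 17.7 per 1000.
Lowest frequency is 8.4 at codon 2.

2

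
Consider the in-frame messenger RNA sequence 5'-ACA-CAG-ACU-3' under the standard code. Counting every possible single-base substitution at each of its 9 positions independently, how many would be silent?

Codon 1 (ACA, Thr): 3 synonymous substitutions.
Codon 2 (CAG, Gln): 1 synonymous substitution.
Codon 3 (ACU, Thr): 3 synonymous substitutions.
Total: 3 + 1 + 3 = 7.

7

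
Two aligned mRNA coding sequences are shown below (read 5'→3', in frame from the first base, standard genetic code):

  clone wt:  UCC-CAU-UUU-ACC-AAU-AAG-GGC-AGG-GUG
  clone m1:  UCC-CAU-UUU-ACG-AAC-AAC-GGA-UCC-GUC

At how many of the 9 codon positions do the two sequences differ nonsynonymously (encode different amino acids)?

2

Codon 1: UCC Ser / UCC Ser — identical.
Codon 2: CAU His / CAU His — identical.
Codon 3: UUU Phe / UUU Phe — identical.
Codon 4: ACC Thr / ACG Thr — synonymous.
Codon 5: AAU Asn / AAC Asn — synonymous.
Codon 6: AAG Lys / AAC Asn — nonsynonymous.
Codon 7: GGC Gly / GGA Gly — synonymous.
Codon 8: AGG Arg / UCC Ser — nonsynonymous.
Codon 9: GUG Val / GUC Val — synonymous.
Nonsynonymous differences: 2.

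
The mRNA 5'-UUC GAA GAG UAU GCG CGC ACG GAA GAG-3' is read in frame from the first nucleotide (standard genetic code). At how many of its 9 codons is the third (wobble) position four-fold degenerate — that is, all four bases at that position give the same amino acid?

3

Codon 1 UUC (Phe): third position 2-fold.
Codon 2 GAA (Glu): third position 2-fold.
Codon 3 GAG (Glu): third position 2-fold.
Codon 4 UAU (Tyr): third position 2-fold.
Codon 5 GCG (Ala): third position 4-fold.
Codon 6 CGC (Arg): third position 4-fold.
Codon 7 ACG (Thr): third position 4-fold.
Codon 8 GAA (Glu): third position 2-fold.
Codon 9 GAG (Glu): third position 2-fold.
Four-fold degenerate third positions: 3.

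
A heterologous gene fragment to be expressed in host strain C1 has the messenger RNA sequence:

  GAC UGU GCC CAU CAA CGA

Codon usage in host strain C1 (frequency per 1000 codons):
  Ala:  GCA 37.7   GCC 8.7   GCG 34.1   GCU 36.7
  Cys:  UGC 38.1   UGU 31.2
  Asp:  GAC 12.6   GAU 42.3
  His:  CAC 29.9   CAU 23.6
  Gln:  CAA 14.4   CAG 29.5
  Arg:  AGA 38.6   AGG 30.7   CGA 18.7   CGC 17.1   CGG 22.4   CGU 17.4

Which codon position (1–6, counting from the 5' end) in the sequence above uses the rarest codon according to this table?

Codon 1 GAC (Asp): 12.6 per 1000.
Codon 2 UGU (Cys): 31.2 per 1000.
Codon 3 GCC (Ala): 8.7 per 1000.
Codon 4 CAU (His): 23.6 per 1000.
Codon 5 CAA (Gln): 14.4 per 1000.
Codon 6 CGA (Arg): 18.7 per 1000.
Lowest frequency is 8.7 at codon 3.

3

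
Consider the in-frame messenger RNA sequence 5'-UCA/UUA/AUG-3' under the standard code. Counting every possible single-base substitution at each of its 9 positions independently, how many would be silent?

Codon 1 (UCA, Ser): 3 synonymous substitutions.
Codon 2 (UUA, Leu): 2 synonymous substitutions.
Codon 3 (AUG, Met): 0 synonymous substitutions.
Total: 3 + 2 + 0 = 5.

5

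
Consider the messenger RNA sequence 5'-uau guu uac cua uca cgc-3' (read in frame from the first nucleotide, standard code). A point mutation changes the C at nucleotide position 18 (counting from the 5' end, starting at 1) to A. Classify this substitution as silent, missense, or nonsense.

silent

Position 18 falls in codon 6: CGC → Arg.
After the substitution the codon is CGA → Arg.
Both encode Arg, so the change is synonymous.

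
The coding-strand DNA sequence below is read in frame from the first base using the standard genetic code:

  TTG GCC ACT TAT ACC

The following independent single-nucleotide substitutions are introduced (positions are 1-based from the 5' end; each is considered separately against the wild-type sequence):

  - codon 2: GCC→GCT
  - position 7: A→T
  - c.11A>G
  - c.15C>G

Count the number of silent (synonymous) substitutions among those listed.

Codon 2: GCC (Ala) → GCT (Ala) — synonymous.
Codon 3: ACT (Thr) → TCT (Ser) — missense.
Codon 4: TAT (Tyr) → TGT (Cys) — missense.
Codon 5: ACC (Thr) → ACG (Thr) — synonymous.
Synonymous: 2 of 4.

2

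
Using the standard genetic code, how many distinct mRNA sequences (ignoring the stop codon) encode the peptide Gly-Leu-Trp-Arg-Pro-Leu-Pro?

Gly: 4 codons.
Leu: 6 codons.
Trp: 1 codon.
Arg: 6 codons.
Pro: 4 codons.
Leu: 6 codons.
Pro: 4 codons.
4 × 6 × 1 × 6 × 4 × 6 × 4 = 13824.

13824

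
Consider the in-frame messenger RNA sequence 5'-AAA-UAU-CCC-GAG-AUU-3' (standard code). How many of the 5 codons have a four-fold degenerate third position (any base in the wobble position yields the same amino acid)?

Codon 1 AAA (Lys): third position 2-fold.
Codon 2 UAU (Tyr): third position 2-fold.
Codon 3 CCC (Pro): third position 4-fold.
Codon 4 GAG (Glu): third position 2-fold.
Codon 5 AUU (Ile): third position 3-fold.
Four-fold degenerate third positions: 1.

1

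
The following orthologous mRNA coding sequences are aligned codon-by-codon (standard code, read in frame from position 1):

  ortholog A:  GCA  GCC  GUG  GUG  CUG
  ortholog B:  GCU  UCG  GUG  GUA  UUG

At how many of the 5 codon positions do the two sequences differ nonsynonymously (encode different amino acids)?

1

Codon 1: GCA Ala / GCU Ala — synonymous.
Codon 2: GCC Ala / UCG Ser — nonsynonymous.
Codon 3: GUG Val / GUG Val — identical.
Codon 4: GUG Val / GUA Val — synonymous.
Codon 5: CUG Leu / UUG Leu — synonymous.
Nonsynonymous differences: 1.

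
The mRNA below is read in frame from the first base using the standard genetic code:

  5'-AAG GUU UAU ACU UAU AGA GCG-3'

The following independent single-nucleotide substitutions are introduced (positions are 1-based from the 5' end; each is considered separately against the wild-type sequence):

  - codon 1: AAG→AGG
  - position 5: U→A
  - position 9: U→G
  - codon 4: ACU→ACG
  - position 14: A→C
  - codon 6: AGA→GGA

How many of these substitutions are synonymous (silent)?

Codon 1: AAG (Lys) → AGG (Arg) — missense.
Codon 2: GUU (Val) → GAU (Asp) — missense.
Codon 3: UAU (Tyr) → UAG (Stop) — nonsense.
Codon 4: ACU (Thr) → ACG (Thr) — synonymous.
Codon 5: UAU (Tyr) → UCU (Ser) — missense.
Codon 6: AGA (Arg) → GGA (Gly) — missense.
Synonymous: 1 of 6.

1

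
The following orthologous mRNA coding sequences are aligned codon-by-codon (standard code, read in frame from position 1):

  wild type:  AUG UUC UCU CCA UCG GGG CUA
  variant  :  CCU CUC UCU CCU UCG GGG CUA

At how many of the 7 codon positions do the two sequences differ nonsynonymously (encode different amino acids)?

2

Codon 1: AUG Met / CCU Pro — nonsynonymous.
Codon 2: UUC Phe / CUC Leu — nonsynonymous.
Codon 3: UCU Ser / UCU Ser — identical.
Codon 4: CCA Pro / CCU Pro — synonymous.
Codon 5: UCG Ser / UCG Ser — identical.
Codon 6: GGG Gly / GGG Gly — identical.
Codon 7: CUA Leu / CUA Leu — identical.
Nonsynonymous differences: 2.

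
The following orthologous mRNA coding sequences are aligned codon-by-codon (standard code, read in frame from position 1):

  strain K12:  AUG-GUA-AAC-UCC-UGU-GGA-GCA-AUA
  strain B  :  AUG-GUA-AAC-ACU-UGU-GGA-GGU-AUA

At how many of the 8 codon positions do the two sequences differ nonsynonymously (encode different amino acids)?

2

Codon 1: AUG Met / AUG Met — identical.
Codon 2: GUA Val / GUA Val — identical.
Codon 3: AAC Asn / AAC Asn — identical.
Codon 4: UCC Ser / ACU Thr — nonsynonymous.
Codon 5: UGU Cys / UGU Cys — identical.
Codon 6: GGA Gly / GGA Gly — identical.
Codon 7: GCA Ala / GGU Gly — nonsynonymous.
Codon 8: AUA Ile / AUA Ile — identical.
Nonsynonymous differences: 2.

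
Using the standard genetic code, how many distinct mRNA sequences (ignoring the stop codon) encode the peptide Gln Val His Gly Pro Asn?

Gln: 2 codons.
Val: 4 codons.
His: 2 codons.
Gly: 4 codons.
Pro: 4 codons.
Asn: 2 codons.
2 × 4 × 2 × 4 × 4 × 2 = 512.

512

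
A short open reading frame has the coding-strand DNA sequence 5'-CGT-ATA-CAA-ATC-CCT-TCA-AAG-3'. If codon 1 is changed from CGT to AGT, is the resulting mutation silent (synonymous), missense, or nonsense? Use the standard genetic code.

Position 1 falls in codon 1: CGT → Arg.
After the substitution the codon is AGT → Ser.
Arg ≠ Ser, so this is a missense mutation.

missense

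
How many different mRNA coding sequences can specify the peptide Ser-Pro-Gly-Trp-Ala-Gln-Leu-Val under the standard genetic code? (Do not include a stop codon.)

18432

Ser: 6 codons.
Pro: 4 codons.
Gly: 4 codons.
Trp: 1 codon.
Ala: 4 codons.
Gln: 2 codons.
Leu: 6 codons.
Val: 4 codons.
6 × 4 × 4 × 1 × 4 × 2 × 6 × 4 = 18432.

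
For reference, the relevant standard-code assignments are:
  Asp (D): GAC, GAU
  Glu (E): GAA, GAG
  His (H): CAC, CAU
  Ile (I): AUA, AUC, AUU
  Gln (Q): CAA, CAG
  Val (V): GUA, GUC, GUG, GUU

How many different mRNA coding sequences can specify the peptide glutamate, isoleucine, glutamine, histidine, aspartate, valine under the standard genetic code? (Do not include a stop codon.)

Glu: 2 codons.
Ile: 3 codons.
Gln: 2 codons.
His: 2 codons.
Asp: 2 codons.
Val: 4 codons.
2 × 3 × 2 × 2 × 2 × 4 = 192.

192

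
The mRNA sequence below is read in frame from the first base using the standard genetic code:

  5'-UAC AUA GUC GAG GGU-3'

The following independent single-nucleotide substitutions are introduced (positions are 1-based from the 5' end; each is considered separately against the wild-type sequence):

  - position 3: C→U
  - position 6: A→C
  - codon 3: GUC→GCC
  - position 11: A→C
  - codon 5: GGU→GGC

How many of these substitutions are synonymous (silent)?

Codon 1: UAC (Tyr) → UAU (Tyr) — synonymous.
Codon 2: AUA (Ile) → AUC (Ile) — synonymous.
Codon 3: GUC (Val) → GCC (Ala) — missense.
Codon 4: GAG (Glu) → GCG (Ala) — missense.
Codon 5: GGU (Gly) → GGC (Gly) — synonymous.
Synonymous: 3 of 5.

3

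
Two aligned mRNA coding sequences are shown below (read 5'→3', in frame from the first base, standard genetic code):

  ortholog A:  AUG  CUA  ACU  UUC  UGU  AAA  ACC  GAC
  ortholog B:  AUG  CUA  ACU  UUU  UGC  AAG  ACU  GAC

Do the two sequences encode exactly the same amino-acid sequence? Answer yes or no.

yes

Codon 1: AUG Met / AUG Met — identical.
Codon 2: CUA Leu / CUA Leu — identical.
Codon 3: ACU Thr / ACU Thr — identical.
Codon 4: UUC Phe / UUU Phe — synonymous.
Codon 5: UGU Cys / UGC Cys — synonymous.
Codon 6: AAA Lys / AAG Lys — synonymous.
Codon 7: ACC Thr / ACU Thr — synonymous.
Codon 8: GAC Asp / GAC Asp — identical.
Nonsynonymous differences: 0 → same protein.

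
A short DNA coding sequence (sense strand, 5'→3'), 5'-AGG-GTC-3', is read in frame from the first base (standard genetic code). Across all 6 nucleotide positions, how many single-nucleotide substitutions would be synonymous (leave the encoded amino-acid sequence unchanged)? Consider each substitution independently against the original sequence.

5

Codon 1 (AGG, Arg): 2 synonymous substitutions.
Codon 2 (GTC, Val): 3 synonymous substitutions.
Total: 2 + 3 = 5.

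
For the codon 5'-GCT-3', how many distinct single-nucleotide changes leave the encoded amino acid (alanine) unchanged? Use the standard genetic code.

3

Position 1: none → 0 synonymous.
Position 2: none → 0 synonymous.
Position 3: GCC, GCA, GCG → 3 synonymous.
Total: 0 + 0 + 3 = 3.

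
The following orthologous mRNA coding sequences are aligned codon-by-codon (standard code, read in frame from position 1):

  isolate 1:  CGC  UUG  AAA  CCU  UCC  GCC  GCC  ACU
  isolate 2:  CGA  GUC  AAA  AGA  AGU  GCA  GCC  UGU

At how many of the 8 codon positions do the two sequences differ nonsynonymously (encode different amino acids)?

3

Codon 1: CGC Arg / CGA Arg — synonymous.
Codon 2: UUG Leu / GUC Val — nonsynonymous.
Codon 3: AAA Lys / AAA Lys — identical.
Codon 4: CCU Pro / AGA Arg — nonsynonymous.
Codon 5: UCC Ser / AGU Ser — synonymous.
Codon 6: GCC Ala / GCA Ala — synonymous.
Codon 7: GCC Ala / GCC Ala — identical.
Codon 8: ACU Thr / UGU Cys — nonsynonymous.
Nonsynonymous differences: 3.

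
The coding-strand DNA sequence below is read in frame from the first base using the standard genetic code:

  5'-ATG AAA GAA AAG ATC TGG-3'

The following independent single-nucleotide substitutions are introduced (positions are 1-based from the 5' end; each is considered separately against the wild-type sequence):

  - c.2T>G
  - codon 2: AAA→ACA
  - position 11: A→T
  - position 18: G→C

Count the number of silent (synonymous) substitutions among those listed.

0

Codon 1: ATG (Met) → AGG (Arg) — missense.
Codon 2: AAA (Lys) → ACA (Thr) — missense.
Codon 4: AAG (Lys) → ATG (Met) — missense.
Codon 6: TGG (Trp) → TGC (Cys) — missense.
Synonymous: 0 of 4.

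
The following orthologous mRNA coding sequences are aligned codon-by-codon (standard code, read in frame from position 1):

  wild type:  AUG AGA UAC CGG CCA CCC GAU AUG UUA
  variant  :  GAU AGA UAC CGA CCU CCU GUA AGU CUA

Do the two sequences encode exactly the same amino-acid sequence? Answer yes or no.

no

Codon 1: AUG Met / GAU Asp — nonsynonymous.
Codon 2: AGA Arg / AGA Arg — identical.
Codon 3: UAC Tyr / UAC Tyr — identical.
Codon 4: CGG Arg / CGA Arg — synonymous.
Codon 5: CCA Pro / CCU Pro — synonymous.
Codon 6: CCC Pro / CCU Pro — synonymous.
Codon 7: GAU Asp / GUA Val — nonsynonymous.
Codon 8: AUG Met / AGU Ser — nonsynonymous.
Codon 9: UUA Leu / CUA Leu — synonymous.
Nonsynonymous differences: 3 → different protein.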